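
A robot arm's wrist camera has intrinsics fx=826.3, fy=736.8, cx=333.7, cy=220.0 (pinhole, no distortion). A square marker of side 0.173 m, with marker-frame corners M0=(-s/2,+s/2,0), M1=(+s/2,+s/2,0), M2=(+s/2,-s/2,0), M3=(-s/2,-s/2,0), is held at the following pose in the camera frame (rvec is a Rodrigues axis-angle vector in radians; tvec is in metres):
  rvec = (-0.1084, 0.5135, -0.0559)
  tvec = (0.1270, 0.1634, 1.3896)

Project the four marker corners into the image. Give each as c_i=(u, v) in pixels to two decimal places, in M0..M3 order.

c0=(365.11, 352.81) c1=(460.05, 353.50) c2=(455.40, 258.29) c3=(362.07, 263.18)

Intrinsics K: fx=826.3, fy=736.8, cx=333.7, cy=220.0
Marker side s = 0.173 m; corners in marker frame (Z=0):
  M0 = (-0.0865, +0.0865, 0)
  M1 = (+0.0865, +0.0865, 0)
  M2 = (+0.0865, -0.0865, 0)
  M3 = (-0.0865, -0.0865, 0)
rvec = (-0.1084, 0.5135, -0.0559), |rvec| = θ = 0.52779 rad = 30.240°
Rodrigues: sinθ=0.50362, 1−cosθ=0.13608; R = I + sinθ·[k]× + (1−cosθ)·[k]×²:
    [+0.86966 +0.02615 +0.49295]
    [-0.08053 +0.99273 +0.08941]
    [-0.48703 -0.11746 +0.86545]
t = (0.1270, 0.1634, 1.3896) m
M0: Pc = R·M0+t = (+0.05404, +0.25624, +1.42157); u = 826.3·(+0.05404)/1.42157 + 333.7 = 365.1089, v = 736.8·(+0.25624)/1.42157 + 220.0 = 352.8081
M1: Pc = R·M1+t = (+0.20449, +0.24231, +1.33731); u = 826.3·(+0.20449)/1.33731 + 333.7 = 460.0493, v = 736.8·(+0.24231)/1.33731 + 220.0 = 353.4996
M2: Pc = R·M2+t = (+0.19996, +0.07056, +1.35763); u = 826.3·(+0.19996)/1.35763 + 333.7 = 455.4048, v = 736.8·(+0.07056)/1.35763 + 220.0 = 258.2950
M3: Pc = R·M3+t = (+0.04951, +0.08449, +1.44189); u = 826.3·(+0.04951)/1.44189 + 333.7 = 362.0738, v = 736.8·(+0.08449)/1.44189 + 220.0 = 263.1765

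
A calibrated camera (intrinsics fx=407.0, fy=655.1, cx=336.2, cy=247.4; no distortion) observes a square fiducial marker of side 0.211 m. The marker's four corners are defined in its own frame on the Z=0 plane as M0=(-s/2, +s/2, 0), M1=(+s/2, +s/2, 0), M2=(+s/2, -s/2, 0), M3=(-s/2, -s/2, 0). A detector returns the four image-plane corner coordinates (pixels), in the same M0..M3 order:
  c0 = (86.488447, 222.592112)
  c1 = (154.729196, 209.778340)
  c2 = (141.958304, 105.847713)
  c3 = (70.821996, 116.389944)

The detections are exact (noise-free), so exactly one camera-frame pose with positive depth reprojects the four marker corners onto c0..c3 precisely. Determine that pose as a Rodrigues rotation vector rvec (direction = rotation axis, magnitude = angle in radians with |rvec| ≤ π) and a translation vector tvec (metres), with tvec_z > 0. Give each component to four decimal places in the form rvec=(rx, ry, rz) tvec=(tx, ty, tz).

Intrinsics K: fx=407.0, fy=655.1, cx=336.2, cy=247.4
Marker side s = 0.211 m; corners in marker frame (Z=0):
  M0 = (-0.1055, +0.1055, 0)
  M1 = (+0.1055, +0.1055, 0)
  M2 = (+0.1055, -0.1055, 0)
  M3 = (-0.1055, -0.1055, 0)
Detected image corners:
  c0 = (86.488447, 222.592112) px
  c1 = (154.729196, 209.778340) px
  c2 = (141.958304, 105.847713) px
  c3 = (70.821996, 116.389944) px
Planar DLT: solve 8×8 A·h = b for H (H[2,2]=1):
  H  [+343.95372 +86.83348 +114.07556]
  H  [-35.54452 +526.04216 +164.53100]
  H  [+0.12159 +0.17211 +1.00000]
B = K⁻¹H; ‖b₁‖=0.761136, ‖b₂‖=0.761136; λ = 2/(‖b₁‖+‖b₂‖) = 1.313825, sign → tz>0 ⇒ λ=+1.313825
r₁ = λ·B[:,0] = (+0.97834,-0.13162,+0.15975); r₂ = λ·B[:,1] = (+0.09352,+0.96960,+0.22612)
r₃ = r₁×r₂ = (-0.18466,-0.20629,+0.96091); SVD([r₁ r₂ r₃]) → R = UVᵀ:
  R  [+0.97834 +0.09352 -0.18466]
  R  [-0.13162 +0.96960 -0.20629]
  R  [+0.15975 +0.22612 +0.96091]
t = (-0.71703, -0.16620, +1.31383) m
tr R = 2.908852; θ = arccos((tr R − 1)/2) = 0.303065 rad = 17.364°
axis k = ((R−Rᵀ)₃₂, (R−Rᵀ)₁₃, (R−Rᵀ)₂₁) / (2 sinθ) = (+0.724431, -0.577008, -0.377176)
rvec = θ·k = (+0.219550, -0.174871, -0.114309)

rvec=(0.2195, -0.1749, -0.1143) tvec=(-0.7170, -0.1662, 1.3138)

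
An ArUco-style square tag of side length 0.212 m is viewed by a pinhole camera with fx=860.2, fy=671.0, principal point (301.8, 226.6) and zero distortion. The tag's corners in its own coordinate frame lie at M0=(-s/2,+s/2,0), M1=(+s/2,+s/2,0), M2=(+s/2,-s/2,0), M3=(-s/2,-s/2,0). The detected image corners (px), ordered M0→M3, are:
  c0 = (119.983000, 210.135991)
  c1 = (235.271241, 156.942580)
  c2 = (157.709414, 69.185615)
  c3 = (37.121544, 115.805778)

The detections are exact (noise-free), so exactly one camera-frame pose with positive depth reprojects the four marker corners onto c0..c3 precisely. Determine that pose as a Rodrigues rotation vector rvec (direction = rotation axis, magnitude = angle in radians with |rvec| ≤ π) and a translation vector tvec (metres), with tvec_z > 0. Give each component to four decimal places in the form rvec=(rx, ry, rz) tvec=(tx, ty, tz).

rvec=(-0.1507, -0.4223, -0.5897) tvec=(-0.2422, -0.1713, 1.2839)

Intrinsics K: fx=860.2, fy=671.0, cx=301.8, cy=226.6
Marker side s = 0.212 m; corners in marker frame (Z=0):
  M0 = (-0.1060, +0.1060, 0)
  M1 = (+0.1060, +0.1060, 0)
  M2 = (+0.1060, -0.1060, 0)
  M3 = (-0.1060, -0.1060, 0)
Detected image corners:
  c0 = (119.983000, 210.135991) px
  c1 = (235.271241, 156.942580) px
  c2 = (157.709414, 69.185615) px
  c3 = (37.121544, 115.805778) px
Planar DLT: solve 8×8 A·h = b for H (H[2,2]=1):
  H  [+602.08535 +375.94652 +139.54010]
  H  [-189.46596 +426.92757 +137.06835]
  H  [+0.33271 -0.01432 +1.00000]
B = K⁻¹H; ‖b₁‖=0.778865, ‖b₂‖=0.778865; λ = 2/(‖b₁‖+‖b₂‖) = 1.283920, sign → tz>0 ⇒ λ=+1.283920
r₁ = λ·B[:,0] = (+0.74879,-0.50679,+0.42717); r₂ = λ·B[:,1] = (+0.56758,+0.82311,-0.01839)
r₃ = r₁×r₂ = (-0.34229,+0.25622,+0.90398); SVD([r₁ r₂ r₃]) → R = UVᵀ:
  R  [+0.74879 +0.56758 -0.34229]
  R  [-0.50679 +0.82311 +0.25622]
  R  [+0.42717 -0.01839 +0.90398]
t = (-0.24219, -0.17131, +1.28392) m
tr R = 2.475883; θ = arccos((tr R − 1)/2) = 0.740781 rad = 42.444°
axis k = ((R−Rᵀ)₃₂, (R−Rᵀ)₁₃, (R−Rᵀ)₂₁) / (2 sinθ) = (-0.203457, -0.570090, -0.795992)
rvec = θ·k = (-0.150717, -0.422312, -0.589656)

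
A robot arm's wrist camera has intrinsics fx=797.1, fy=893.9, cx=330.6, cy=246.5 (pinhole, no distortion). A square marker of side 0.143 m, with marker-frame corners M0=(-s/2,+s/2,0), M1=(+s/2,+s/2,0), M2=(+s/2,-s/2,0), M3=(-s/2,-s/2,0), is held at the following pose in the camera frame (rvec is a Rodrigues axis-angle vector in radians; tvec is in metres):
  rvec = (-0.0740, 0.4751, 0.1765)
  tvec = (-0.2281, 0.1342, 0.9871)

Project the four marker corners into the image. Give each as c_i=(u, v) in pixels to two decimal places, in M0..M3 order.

c0=(92.61, 416.49) c1=(180.82, 448.62) c2=(203.67, 316.45) c3=(114.35, 292.97)

Intrinsics K: fx=797.1, fy=893.9, cx=330.6, cy=246.5
Marker side s = 0.143 m; corners in marker frame (Z=0):
  M0 = (-0.0715, +0.0715, 0)
  M1 = (+0.0715, +0.0715, 0)
  M2 = (+0.0715, -0.0715, 0)
  M3 = (-0.0715, -0.0715, 0)
rvec = (-0.0740, 0.4751, 0.1765), |rvec| = θ = 0.51220 rad = 29.347°
Rodrigues: sinθ=0.49010, 1−cosθ=0.12833; R = I + sinθ·[k]× + (1−cosθ)·[k]×²:
    [+0.87435 -0.18608 +0.44821]
    [+0.15169 +0.98208 +0.11183]
    [-0.46099 -0.02979 +0.88691]
t = (-0.2281, 0.1342, 0.9871) m
M0: Pc = R·M0+t = (-0.30392, +0.19357, +1.01793); u = 797.1·(-0.30392)/1.01793 + 330.6 = 92.6122, v = 893.9·(+0.19357)/1.01793 + 246.5 = 416.4873
M1: Pc = R·M1+t = (-0.17889, +0.21526, +0.95201); u = 797.1·(-0.17889)/0.95201 + 330.6 = 180.8196, v = 893.9·(+0.21526)/0.95201 + 246.5 = 448.6249
M2: Pc = R·M2+t = (-0.15228, +0.07483, +0.95627); u = 797.1·(-0.15228)/0.95627 + 330.6 = 203.6672, v = 893.9·(+0.07483)/0.95627 + 246.5 = 316.4463
M3: Pc = R·M3+t = (-0.27731, +0.05314, +1.02219); u = 797.1·(-0.27731)/1.02219 + 330.6 = 114.3539, v = 893.9·(+0.05314)/1.02219 + 246.5 = 292.9668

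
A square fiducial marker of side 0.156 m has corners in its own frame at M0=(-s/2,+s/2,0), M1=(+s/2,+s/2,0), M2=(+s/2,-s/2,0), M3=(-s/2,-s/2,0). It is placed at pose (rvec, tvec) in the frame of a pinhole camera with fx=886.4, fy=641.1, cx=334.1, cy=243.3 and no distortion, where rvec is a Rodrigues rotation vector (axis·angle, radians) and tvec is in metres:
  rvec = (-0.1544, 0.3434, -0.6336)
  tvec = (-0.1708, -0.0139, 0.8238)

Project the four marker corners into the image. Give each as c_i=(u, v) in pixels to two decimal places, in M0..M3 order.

Intrinsics K: fx=886.4, fy=641.1, cx=334.1, cy=243.3
Marker side s = 0.156 m; corners in marker frame (Z=0):
  M0 = (-0.0780, +0.0780, 0)
  M1 = (+0.0780, +0.0780, 0)
  M2 = (+0.0780, -0.0780, 0)
  M3 = (-0.0780, -0.0780, 0)
rvec = (-0.1544, 0.3434, -0.6336), |rvec| = θ = 0.73703 rad = 42.229°
Rodrigues: sinθ=0.67209, 1−cosθ=0.25953; R = I + sinθ·[k]× + (1−cosθ)·[k]×²:
    [+0.75186 +0.55244 +0.35988]
    [-0.60311 +0.79681 +0.03684]
    [-0.26640 -0.24475 +0.93227]
t = (-0.1708, -0.0139, 0.8238) m
M0: Pc = R·M0+t = (-0.18635, +0.09529, +0.82549); u = 886.4·(-0.18635)/0.82549 + 334.1 = 133.9949, v = 641.1·(+0.09529)/0.82549 + 243.3 = 317.3078
M1: Pc = R·M1+t = (-0.06906, +0.00121, +0.78393); u = 886.4·(-0.06906)/0.78393 + 334.1 = 256.0079, v = 641.1·(+0.00121)/0.78393 + 243.3 = 244.2885
M2: Pc = R·M2+t = (-0.15525, -0.12309, +0.82211); u = 886.4·(-0.15525)/0.82211 + 334.1 = 166.7142, v = 641.1·(-0.12309)/0.82211 + 243.3 = 147.3090
M3: Pc = R·M3+t = (-0.27254, -0.02901, +0.86367); u = 886.4·(-0.27254)/0.86367 + 334.1 = 54.3919, v = 641.1·(-0.02901)/0.86367 + 243.3 = 221.7669

c0=(133.99, 317.31) c1=(256.01, 244.29) c2=(166.71, 147.31) c3=(54.39, 221.77)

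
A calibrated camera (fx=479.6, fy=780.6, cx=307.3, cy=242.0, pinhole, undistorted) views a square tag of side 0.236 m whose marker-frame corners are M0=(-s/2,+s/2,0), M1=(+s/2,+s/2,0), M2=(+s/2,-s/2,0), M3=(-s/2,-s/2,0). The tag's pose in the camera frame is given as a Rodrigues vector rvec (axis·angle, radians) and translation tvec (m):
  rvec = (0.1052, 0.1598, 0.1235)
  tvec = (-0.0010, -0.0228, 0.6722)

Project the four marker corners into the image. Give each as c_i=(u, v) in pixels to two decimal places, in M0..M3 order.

c0=(218.64, 328.78) c1=(379.95, 369.53) c2=(403.15, 91.17) c3=(234.19, 63.55)

Intrinsics K: fx=479.6, fy=780.6, cx=307.3, cy=242.0
Marker side s = 0.236 m; corners in marker frame (Z=0):
  M0 = (-0.1180, +0.1180, 0)
  M1 = (+0.1180, +0.1180, 0)
  M2 = (+0.1180, -0.1180, 0)
  M3 = (-0.1180, -0.1180, 0)
rvec = (0.1052, 0.1598, 0.1235), |rvec| = θ = 0.22772 rad = 13.047°
Rodrigues: sinθ=0.22575, 1−cosθ=0.02582; R = I + sinθ·[k]× + (1−cosθ)·[k]×²:
    [+0.97969 -0.11407 +0.16489]
    [+0.13080 +0.98690 -0.09447]
    [-0.15195 +0.11412 +0.98178]
t = (-0.0010, -0.0228, 0.6722) m
M0: Pc = R·M0+t = (-0.13006, +0.07822, +0.70360); u = 479.6·(-0.13006)/0.70360 + 307.3 = 218.6433, v = 780.6·(+0.07822)/0.70360 + 242.0 = 328.7794
M1: Pc = R·M1+t = (+0.10114, +0.10909, +0.66774); u = 479.6·(+0.10114)/0.66774 + 307.3 = 379.9466, v = 780.6·(+0.10909)/0.66774 + 242.0 = 369.5277
M2: Pc = R·M2+t = (+0.12806, -0.12382, +0.64080); u = 479.6·(+0.12806)/0.64080 + 307.3 = 403.1474, v = 780.6·(-0.12382)/0.64080 + 242.0 = 91.1690
M3: Pc = R·M3+t = (-0.10314, -0.15469, +0.67666); u = 479.6·(-0.10314)/0.67666 + 307.3 = 234.1945, v = 780.6·(-0.15469)/0.67666 + 242.0 = 63.5511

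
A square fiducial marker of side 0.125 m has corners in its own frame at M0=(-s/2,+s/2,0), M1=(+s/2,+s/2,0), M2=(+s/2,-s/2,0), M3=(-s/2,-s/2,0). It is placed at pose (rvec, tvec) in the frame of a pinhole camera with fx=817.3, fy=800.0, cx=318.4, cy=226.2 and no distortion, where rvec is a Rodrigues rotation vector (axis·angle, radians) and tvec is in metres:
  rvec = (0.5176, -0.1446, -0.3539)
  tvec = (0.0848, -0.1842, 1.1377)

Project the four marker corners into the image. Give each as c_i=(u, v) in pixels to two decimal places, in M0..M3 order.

c0=(349.98, 150.29) c1=(430.82, 119.44) c2=(410.18, 40.27) c3=(324.58, 72.49)

Intrinsics K: fx=817.3, fy=800.0, cx=318.4, cy=226.2
Marker side s = 0.125 m; corners in marker frame (Z=0):
  M0 = (-0.0625, +0.0625, 0)
  M1 = (+0.0625, +0.0625, 0)
  M2 = (+0.0625, -0.0625, 0)
  M3 = (-0.0625, -0.0625, 0)
rvec = (0.5176, -0.1446, -0.3539), |rvec| = θ = 0.64348 rad = 36.869°
Rodrigues: sinθ=0.59998, 1−cosθ=0.19999; R = I + sinθ·[k]× + (1−cosθ)·[k]×²:
    [+0.92941 +0.29383 -0.22330]
    [-0.36613 +0.81011 -0.45790]
    [+0.04635 +0.50733 +0.86051]
t = (0.0848, -0.1842, 1.1377) m
M0: Pc = R·M0+t = (+0.04508, -0.11069, +1.16651); u = 817.3·(+0.04508)/1.16651 + 318.4 = 349.9820, v = 800.0·(-0.11069)/1.16651 + 226.2 = 150.2916
M1: Pc = R·M1+t = (+0.16125, -0.15645, +1.17231); u = 817.3·(+0.16125)/1.17231 + 318.4 = 430.8209, v = 800.0·(-0.15645)/1.17231 + 226.2 = 119.4354
M2: Pc = R·M2+t = (+0.12452, -0.25771, +1.10889); u = 817.3·(+0.12452)/1.10889 + 318.4 = 410.1795, v = 800.0·(-0.25771)/1.10889 + 226.2 = 40.2734
M3: Pc = R·M3+t = (+0.00835, -0.21195, +1.10309); u = 817.3·(+0.00835)/1.10309 + 318.4 = 324.5849, v = 800.0·(-0.21195)/1.10309 + 226.2 = 72.4877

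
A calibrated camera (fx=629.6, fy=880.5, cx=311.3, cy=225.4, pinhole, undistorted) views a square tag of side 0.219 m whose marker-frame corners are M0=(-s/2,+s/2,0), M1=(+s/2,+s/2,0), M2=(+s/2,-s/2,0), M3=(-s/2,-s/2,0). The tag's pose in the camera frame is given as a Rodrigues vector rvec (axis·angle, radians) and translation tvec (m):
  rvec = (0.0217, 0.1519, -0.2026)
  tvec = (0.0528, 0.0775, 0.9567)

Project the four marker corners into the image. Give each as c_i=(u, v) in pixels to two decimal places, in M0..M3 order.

Intrinsics K: fx=629.6, fy=880.5, cx=311.3, cy=225.4
Marker side s = 0.219 m; corners in marker frame (Z=0):
  M0 = (-0.1095, +0.1095, 0)
  M1 = (+0.1095, +0.1095, 0)
  M2 = (+0.1095, -0.1095, 0)
  M3 = (-0.1095, -0.1095, 0)
rvec = (0.0217, 0.1519, -0.2026), |rvec| = θ = 0.25415 rad = 14.562°
Rodrigues: sinθ=0.25142, 1−cosθ=0.03212; R = I + sinθ·[k]× + (1−cosθ)·[k]×²:
    [+0.96811 +0.20207 +0.14808]
    [-0.19879 +0.97935 -0.03677]
    [-0.15246 +0.00616 +0.98829]
t = (0.0528, 0.0775, 0.9567) m
M0: Pc = R·M0+t = (-0.03108, +0.20651, +0.97407); u = 629.6·(-0.03108)/0.97407 + 311.3 = 291.2097, v = 880.5·(+0.20651)/0.97407 + 225.4 = 412.0693
M1: Pc = R·M1+t = (+0.18093, +0.16297, +0.94068); u = 629.6·(+0.18093)/0.94068 + 311.3 = 432.3999, v = 880.5·(+0.16297)/0.94068 + 225.4 = 377.9457
M2: Pc = R·M2+t = (+0.13668, -0.05151, +0.93933); u = 629.6·(+0.13668)/0.93933 + 311.3 = 402.9131, v = 880.5·(-0.05151)/0.93933 + 225.4 = 177.1196
M3: Pc = R·M3+t = (-0.07533, -0.00797, +0.97272); u = 629.6·(-0.07533)/0.97272 + 311.3 = 262.5392, v = 880.5·(-0.00797)/0.97272 + 225.4 = 218.1838

c0=(291.21, 412.07) c1=(432.40, 377.95) c2=(402.91, 177.12) c3=(262.54, 218.18)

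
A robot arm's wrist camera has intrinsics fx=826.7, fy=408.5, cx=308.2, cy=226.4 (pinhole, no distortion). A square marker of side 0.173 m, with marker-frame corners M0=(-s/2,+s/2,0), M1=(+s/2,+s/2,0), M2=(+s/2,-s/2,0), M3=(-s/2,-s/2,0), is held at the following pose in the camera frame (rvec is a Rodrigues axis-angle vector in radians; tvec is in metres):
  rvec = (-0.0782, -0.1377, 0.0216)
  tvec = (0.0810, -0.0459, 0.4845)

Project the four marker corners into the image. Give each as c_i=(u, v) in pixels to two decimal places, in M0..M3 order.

Intrinsics K: fx=826.7, fy=408.5, cx=308.2, cy=226.4
Marker side s = 0.173 m; corners in marker frame (Z=0):
  M0 = (-0.0865, +0.0865, 0)
  M1 = (+0.0865, +0.0865, 0)
  M2 = (+0.0865, -0.0865, 0)
  M3 = (-0.0865, -0.0865, 0)
rvec = (-0.0782, -0.1377, 0.0216), |rvec| = θ = 0.15982 rad = 9.157°
Rodrigues: sinθ=0.15914, 1−cosθ=0.01274; R = I + sinθ·[k]× + (1−cosθ)·[k]×²:
    [+0.99031 -0.01614 -0.13796]
    [+0.02688 +0.99672 +0.07638]
    [+0.13627 -0.07935 +0.98749]
t = (0.0810, -0.0459, 0.4845) m
M0: Pc = R·M0+t = (-0.00606, +0.03799, +0.46585); u = 826.7·(-0.00606)/0.46585 + 308.2 = 297.4507, v = 408.5·(+0.03799)/0.46585 + 226.4 = 259.7139
M1: Pc = R·M1+t = (+0.16527, +0.04264, +0.48942); u = 826.7·(+0.16527)/0.48942 + 308.2 = 587.3554, v = 408.5·(+0.04264)/0.48942 + 226.4 = 261.9906
M2: Pc = R·M2+t = (+0.16806, -0.12979, +0.50315); u = 826.7·(+0.16806)/0.50315 + 308.2 = 584.3255, v = 408.5·(-0.12979)/0.50315 + 226.4 = 121.0251
M3: Pc = R·M3+t = (-0.00327, -0.13444, +0.47958); u = 826.7·(-0.00327)/0.47958 + 308.2 = 302.5704, v = 408.5·(-0.13444)/0.47958 + 226.4 = 111.8839

c0=(297.45, 259.71) c1=(587.36, 261.99) c2=(584.33, 121.03) c3=(302.57, 111.88)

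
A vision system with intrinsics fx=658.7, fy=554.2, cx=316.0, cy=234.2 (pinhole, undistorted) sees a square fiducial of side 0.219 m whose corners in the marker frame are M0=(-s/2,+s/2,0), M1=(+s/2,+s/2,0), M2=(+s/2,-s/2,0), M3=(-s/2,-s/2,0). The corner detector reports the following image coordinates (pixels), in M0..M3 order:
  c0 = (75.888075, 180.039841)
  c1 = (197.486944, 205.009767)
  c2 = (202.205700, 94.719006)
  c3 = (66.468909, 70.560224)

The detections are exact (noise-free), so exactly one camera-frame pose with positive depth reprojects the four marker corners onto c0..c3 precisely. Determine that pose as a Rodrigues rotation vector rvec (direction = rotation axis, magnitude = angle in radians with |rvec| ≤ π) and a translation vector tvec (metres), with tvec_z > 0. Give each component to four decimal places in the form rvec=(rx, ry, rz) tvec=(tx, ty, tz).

rvec=(0.5331, 0.2137, 0.1919) tvec=(-0.2846, -0.1748, 1.0330)

Intrinsics K: fx=658.7, fy=554.2, cx=316.0, cy=234.2
Marker side s = 0.219 m; corners in marker frame (Z=0):
  M0 = (-0.1095, +0.1095, 0)
  M1 = (+0.1095, +0.1095, 0)
  M2 = (+0.1095, -0.1095, 0)
  M3 = (-0.1095, -0.1095, 0)
Detected image corners:
  c0 = (75.888075, 180.039841) px
  c1 = (197.486944, 205.009767) px
  c2 = (202.205700, 94.719006) px
  c3 = (66.468909, 70.560224) px
Planar DLT: solve 8×8 A·h = b for H (H[2,2]=1):
  H  [+565.89376 +79.60260 +134.54553]
  H  [+92.11737 +571.12657 +140.41985]
  H  [-0.14646 +0.50441 +1.00000]
B = K⁻¹H; ‖b₁‖=0.968100, ‖b₂‖=0.968100; λ = 2/(‖b₁‖+‖b₂‖) = 1.032952, sign → tz>0 ⇒ λ=+1.032952
r₁ = λ·B[:,0] = (+0.96000,+0.23563,-0.15129); r₂ = λ·B[:,1] = (-0.12512,+0.84432,+0.52103)
r₃ = r₁×r₂ = (+0.25051,-0.48125,+0.84002); SVD([r₁ r₂ r₃]) → R = UVᵀ:
  R  [+0.96000 -0.12512 +0.25051]
  R  [+0.23563 +0.84432 -0.48125]
  R  [-0.15129 +0.52103 +0.84002]
t = (-0.28455, -0.17479, +1.03295) m
tr R = 2.644338; θ = arccos((tr R − 1)/2) = 0.605585 rad = 34.697°
axis k = ((R−Rᵀ)₃₂, (R−Rᵀ)₁₃, (R−Rᵀ)₂₁) / (2 sinθ) = (+0.880363, +0.352922, +0.316870)
rvec = θ·k = (+0.533135, +0.213724, +0.191892)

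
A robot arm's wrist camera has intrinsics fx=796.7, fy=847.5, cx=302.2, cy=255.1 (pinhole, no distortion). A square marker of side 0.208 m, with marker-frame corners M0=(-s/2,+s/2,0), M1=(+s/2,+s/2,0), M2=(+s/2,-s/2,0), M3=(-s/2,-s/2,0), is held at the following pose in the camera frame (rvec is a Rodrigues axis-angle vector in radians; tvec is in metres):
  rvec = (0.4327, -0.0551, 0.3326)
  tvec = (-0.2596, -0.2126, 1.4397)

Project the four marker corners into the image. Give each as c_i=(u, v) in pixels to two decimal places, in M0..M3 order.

Intrinsics K: fx=796.7, fy=847.5, cx=302.2, cy=255.1
Marker side s = 0.208 m; corners in marker frame (Z=0):
  M0 = (-0.1040, +0.1040, 0)
  M1 = (+0.1040, +0.1040, 0)
  M2 = (+0.1040, -0.1040, 0)
  M3 = (-0.1040, -0.1040, 0)
rvec = (0.4327, -0.0551, 0.3326), |rvec| = θ = 0.54853 rad = 31.429°
Rodrigues: sinθ=0.52144, 1−cosθ=0.14671; R = I + sinθ·[k]× + (1−cosθ)·[k]×²:
    [+0.94458 -0.32779 +0.01779]
    [+0.30454 +0.85477 -0.42026]
    [+0.12255 +0.40239 +0.90723]
t = (-0.2596, -0.2126, 1.4397) m
M0: Pc = R·M0+t = (-0.39193, -0.15538, +1.46880); u = 796.7·(-0.39193)/1.46880 + 302.2 = 89.6131, v = 847.5·(-0.15538)/1.46880 + 255.1 = 165.4477
M1: Pc = R·M1+t = (-0.19545, -0.09203, +1.49429); u = 796.7·(-0.19545)/1.49429 + 302.2 = 197.9913, v = 847.5·(-0.09203)/1.49429 + 255.1 = 202.9038
M2: Pc = R·M2+t = (-0.12727, -0.26982, +1.41060); u = 796.7·(-0.12727)/1.41060 + 302.2 = 230.3167, v = 847.5·(-0.26982)/1.41060 + 255.1 = 92.9875
M3: Pc = R·M3+t = (-0.32375, -0.33317, +1.38511); u = 796.7·(-0.32375)/1.38511 + 302.2 = 115.9845, v = 847.5·(-0.33317)/1.38511 + 255.1 = 51.2452

c0=(89.61, 165.45) c1=(197.99, 202.90) c2=(230.32, 92.99) c3=(115.98, 51.25)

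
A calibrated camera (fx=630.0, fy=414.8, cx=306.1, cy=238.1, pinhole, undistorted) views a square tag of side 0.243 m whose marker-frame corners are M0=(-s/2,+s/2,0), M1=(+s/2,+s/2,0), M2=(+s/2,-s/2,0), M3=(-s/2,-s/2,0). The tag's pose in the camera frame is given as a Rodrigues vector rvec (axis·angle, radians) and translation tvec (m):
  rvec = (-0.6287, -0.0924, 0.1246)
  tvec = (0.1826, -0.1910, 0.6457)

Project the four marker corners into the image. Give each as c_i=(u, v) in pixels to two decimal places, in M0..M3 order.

c0=(363.57, 156.96) c1=(623.41, 183.66) c2=(579.02, 82.77) c3=(370.91, 59.80)

Intrinsics K: fx=630.0, fy=414.8, cx=306.1, cy=238.1
Marker side s = 0.243 m; corners in marker frame (Z=0):
  M0 = (-0.1215, +0.1215, 0)
  M1 = (+0.1215, +0.1215, 0)
  M2 = (+0.1215, -0.1215, 0)
  M3 = (-0.1215, -0.1215, 0)
rvec = (-0.6287, -0.0924, 0.1246), |rvec| = θ = 0.64755 rad = 37.102°
Rodrigues: sinθ=0.60324, 1−cosθ=0.20244; R = I + sinθ·[k]× + (1−cosθ)·[k]×²:
    [+0.98838 -0.08803 -0.12389]
    [+0.14412 +0.80168 +0.58012]
    [+0.04826 -0.59123 +0.80506]
t = (0.1826, -0.1910, 0.6457) m
M0: Pc = R·M0+t = (+0.05182, -0.11111, +0.56800); u = 630.0·(+0.05182)/0.56800 + 306.1 = 363.5719, v = 414.8·(-0.11111)/0.56800 + 238.1 = 156.9618
M1: Pc = R·M1+t = (+0.29199, -0.07609, +0.57973); u = 630.0·(+0.29199)/0.57973 + 306.1 = 623.4134, v = 414.8·(-0.07609)/0.57973 + 238.1 = 183.6605
M2: Pc = R·M2+t = (+0.31338, -0.27089, +0.72340); u = 630.0·(+0.31338)/0.72340 + 306.1 = 579.0229, v = 414.8·(-0.27089)/0.72340 + 238.1 = 82.7679
M3: Pc = R·M3+t = (+0.07321, -0.30591, +0.71167); u = 630.0·(+0.07321)/0.71167 + 306.1 = 370.9056, v = 414.8·(-0.30591)/0.71167 + 238.1 = 59.7965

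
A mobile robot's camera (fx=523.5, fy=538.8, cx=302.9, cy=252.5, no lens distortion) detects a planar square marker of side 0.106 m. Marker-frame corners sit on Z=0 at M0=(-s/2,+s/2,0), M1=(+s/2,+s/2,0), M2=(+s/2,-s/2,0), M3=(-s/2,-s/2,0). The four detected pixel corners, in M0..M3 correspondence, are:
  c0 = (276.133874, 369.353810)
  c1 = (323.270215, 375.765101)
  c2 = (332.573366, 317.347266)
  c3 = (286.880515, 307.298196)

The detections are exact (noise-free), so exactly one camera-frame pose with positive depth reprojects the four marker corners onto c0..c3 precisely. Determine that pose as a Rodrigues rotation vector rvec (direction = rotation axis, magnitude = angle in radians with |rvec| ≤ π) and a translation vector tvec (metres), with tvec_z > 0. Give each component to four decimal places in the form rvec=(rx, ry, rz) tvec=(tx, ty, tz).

Intrinsics K: fx=523.5, fy=538.8, cx=302.9, cy=252.5
Marker side s = 0.106 m; corners in marker frame (Z=0):
  M0 = (-0.0530, +0.0530, 0)
  M1 = (+0.0530, +0.0530, 0)
  M2 = (+0.0530, -0.0530, 0)
  M3 = (-0.0530, -0.0530, 0)
Detected image corners:
  c0 = (276.133874, 369.353810) px
  c1 = (323.270215, 375.765101) px
  c2 = (332.573366, 317.347266) px
  c3 = (286.880515, 307.298196) px
Planar DLT: solve 8×8 A·h = b for H (H[2,2]=1):
  H  [+618.30744 -144.77851 +305.48701]
  H  [+280.63414 +511.07231 +342.30616]
  H  [+0.59234 -0.16546 +1.00000]
B = K⁻¹H; ‖b₁‖=1.054945, ‖b₂‖=1.054945; λ = 2/(‖b₁‖+‖b₂‖) = 0.947917, sign → tz>0 ⇒ λ=+0.947917
r₁ = λ·B[:,0] = (+0.79471,+0.23059,+0.56149); r₂ = λ·B[:,1] = (-0.17141,+0.97264,-0.15684)
r₃ = r₁×r₂ = (-0.58229,+0.02840,+0.81249); SVD([r₁ r₂ r₃]) → R = UVᵀ:
  R  [+0.79471 -0.17141 -0.58229]
  R  [+0.23059 +0.97264 +0.02840]
  R  [+0.56149 -0.15684 +0.81249]
t = (+0.00468, +0.15800, +0.94792) m
tr R = 2.579831; θ = arccos((tr R − 1)/2) = 0.660125 rad = 37.822°
axis k = ((R−Rᵀ)₃₂, (R−Rᵀ)₁₃, (R−Rᵀ)₂₁) / (2 sinθ) = (-0.151042, -0.932603, +0.327777)
rvec = θ·k = (-0.099707, -0.615635, +0.216374)

rvec=(-0.0997, -0.6156, 0.2164) tvec=(0.0047, 0.1580, 0.9479)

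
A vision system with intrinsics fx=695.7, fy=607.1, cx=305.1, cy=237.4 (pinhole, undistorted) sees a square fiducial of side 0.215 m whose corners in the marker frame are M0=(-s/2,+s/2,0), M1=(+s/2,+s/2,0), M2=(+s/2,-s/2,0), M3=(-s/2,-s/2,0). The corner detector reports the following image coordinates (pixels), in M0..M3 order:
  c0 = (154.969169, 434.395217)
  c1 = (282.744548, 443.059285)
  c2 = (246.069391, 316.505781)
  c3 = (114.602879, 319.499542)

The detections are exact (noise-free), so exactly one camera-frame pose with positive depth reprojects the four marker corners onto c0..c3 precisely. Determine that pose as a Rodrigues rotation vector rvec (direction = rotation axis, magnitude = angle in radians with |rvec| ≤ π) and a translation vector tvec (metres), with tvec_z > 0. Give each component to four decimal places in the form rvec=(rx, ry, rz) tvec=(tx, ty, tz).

rvec=(0.3040, 0.4358, -0.1515) tvec=(-0.1489, 0.2251, 0.9582)

Intrinsics K: fx=695.7, fy=607.1, cx=305.1, cy=237.4
Marker side s = 0.215 m; corners in marker frame (Z=0):
  M0 = (-0.1075, +0.1075, 0)
  M1 = (+0.1075, +0.1075, 0)
  M2 = (+0.1075, -0.1075, 0)
  M3 = (-0.1075, -0.1075, 0)
Detected image corners:
  c0 = (154.969169, 434.395217) px
  c1 = (282.744548, 443.059285) px
  c2 = (246.069391, 316.505781) px
  c3 = (114.602879, 319.499542) px
Planar DLT: solve 8×8 A·h = b for H (H[2,2]=1):
  H  [+511.73861 +233.03697 +196.97792]
  H  [-158.35182 +661.50588 +380.03325]
  H  [-0.45543 +0.26779 +1.00000]
B = K⁻¹H; ‖b₁‖=1.043578, ‖b₂‖=1.043578; λ = 2/(‖b₁‖+‖b₂‖) = 0.958241, sign → tz>0 ⇒ λ=+0.958241
r₁ = λ·B[:,0] = (+0.89625,-0.07929,-0.43641); r₂ = λ·B[:,1] = (+0.20844,+0.94377,+0.25661)
r₃ = r₁×r₂ = (+0.39153,-0.32095,+0.86238); SVD([r₁ r₂ r₃]) → R = UVᵀ:
  R  [+0.89625 +0.20844 +0.39153]
  R  [-0.07929 +0.94377 -0.32095]
  R  [-0.43641 +0.25661 +0.86238]
t = (-0.14892, +0.22513, +0.95824) m
tr R = 2.702394; θ = arccos((tr R − 1)/2) = 0.552534 rad = 31.658°
axis k = ((R−Rᵀ)₃₂, (R−Rᵀ)₁₃, (R−Rᵀ)₂₁) / (2 sinθ) = (+0.550222, +0.788746, -0.274109)
rvec = θ·k = (+0.304016, +0.435809, -0.151454)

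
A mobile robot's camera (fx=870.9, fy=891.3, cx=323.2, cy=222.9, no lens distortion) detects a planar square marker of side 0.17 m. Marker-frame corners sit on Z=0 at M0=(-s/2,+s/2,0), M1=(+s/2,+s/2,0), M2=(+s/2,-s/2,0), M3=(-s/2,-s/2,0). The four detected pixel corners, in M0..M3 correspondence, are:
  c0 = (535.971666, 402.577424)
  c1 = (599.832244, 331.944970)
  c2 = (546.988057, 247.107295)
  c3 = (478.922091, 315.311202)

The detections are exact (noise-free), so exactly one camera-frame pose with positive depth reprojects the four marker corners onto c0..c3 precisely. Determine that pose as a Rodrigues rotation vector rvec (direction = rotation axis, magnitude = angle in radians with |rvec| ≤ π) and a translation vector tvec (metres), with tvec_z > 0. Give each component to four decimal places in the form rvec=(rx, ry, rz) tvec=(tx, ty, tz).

rvec=(0.0653, -0.4509, -0.6372) tvec=(0.3457, 0.1563, 1.3790)

Intrinsics K: fx=870.9, fy=891.3, cx=323.2, cy=222.9
Marker side s = 0.17 m; corners in marker frame (Z=0):
  M0 = (-0.0850, +0.0850, 0)
  M1 = (+0.0850, +0.0850, 0)
  M2 = (+0.0850, -0.0850, 0)
  M3 = (-0.0850, -0.0850, 0)
Detected image corners:
  c0 = (535.971666, 402.577424) px
  c1 = (599.832244, 331.944970) px
  c2 = (546.988057, 247.107295) px
  c3 = (478.922091, 315.311202) px
Planar DLT: solve 8×8 A·h = b for H (H[2,2]=1):
  H  [+539.31553 +399.44147 +541.54477]
  H  [-317.56725 +551.92618 +323.92629]
  H  [+0.28023 +0.14159 +1.00000]
B = K⁻¹H; ‖b₁‖=0.725139, ‖b₂‖=0.725139; λ = 2/(‖b₁‖+‖b₂‖) = 1.379046, sign → tz>0 ⇒ λ=+1.379046
r₁ = λ·B[:,0] = (+0.71057,-0.58800,+0.38645); r₂ = λ·B[:,1] = (+0.56004,+0.80513,+0.19526)
r₃ = r₁×r₂ = (-0.42595,+0.07768,+0.90140); SVD([r₁ r₂ r₃]) → R = UVᵀ:
  R  [+0.71057 +0.56004 -0.42595]
  R  [-0.58800 +0.80513 +0.07768]
  R  [+0.38645 +0.19526 +0.90140]
t = (+0.34574, +0.15631, +1.37905) m
tr R = 2.417104; θ = arccos((tr R − 1)/2) = 0.783352 rad = 44.883°
axis k = ((R−Rᵀ)₃₂, (R−Rᵀ)₁₃, (R−Rᵀ)₂₁) / (2 sinθ) = (+0.083309, -0.575637, -0.813451)
rvec = θ·k = (+0.065260, -0.450926, -0.637218)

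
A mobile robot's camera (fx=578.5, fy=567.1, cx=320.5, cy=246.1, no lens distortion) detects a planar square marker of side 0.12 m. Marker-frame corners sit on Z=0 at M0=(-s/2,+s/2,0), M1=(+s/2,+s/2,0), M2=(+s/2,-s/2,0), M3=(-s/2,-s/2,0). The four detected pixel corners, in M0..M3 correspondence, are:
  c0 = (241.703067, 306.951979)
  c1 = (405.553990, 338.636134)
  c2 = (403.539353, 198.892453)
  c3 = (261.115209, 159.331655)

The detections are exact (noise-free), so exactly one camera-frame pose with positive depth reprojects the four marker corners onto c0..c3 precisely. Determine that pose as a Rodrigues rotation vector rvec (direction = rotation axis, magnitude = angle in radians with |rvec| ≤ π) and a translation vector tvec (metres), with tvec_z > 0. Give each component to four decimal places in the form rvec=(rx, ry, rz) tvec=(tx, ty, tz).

rvec=(-0.4746, -0.3654, 0.1491) tvec=(0.0081, 0.0006, 0.4193)

Intrinsics K: fx=578.5, fy=567.1, cx=320.5, cy=246.1
Marker side s = 0.12 m; corners in marker frame (Z=0):
  M0 = (-0.0600, +0.0600, 0)
  M1 = (+0.0600, +0.0600, 0)
  M2 = (+0.0600, -0.0600, 0)
  M3 = (-0.0600, -0.0600, 0)
Detected image corners:
  c0 = (241.703067, 306.951979) px
  c1 = (405.553990, 338.636134) px
  c2 = (403.539353, 198.892453) px
  c3 = (261.115209, 159.331655) px
Planar DLT: solve 8×8 A·h = b for H (H[2,2]=1):
  H  [+1511.36912 -437.26413 +331.65050]
  H  [+483.65691 +913.77872 +246.89328]
  H  [+0.73555 -1.12421 +1.00000]
B = K⁻¹H; ‖b₁‖=2.384973, ‖b₂‖=2.384973; λ = 2/(‖b₁‖+‖b₂‖) = 0.419292, sign → tz>0 ⇒ λ=+0.419292
r₁ = λ·B[:,0] = (+0.92456,+0.22376,+0.30841); r₂ = λ·B[:,1] = (-0.05578,+0.88017,-0.47137)
r₃ = r₁×r₂ = (-0.37693,+0.41861,+0.82625); SVD([r₁ r₂ r₃]) → R = UVᵀ:
  R  [+0.92456 -0.05578 -0.37693]
  R  [+0.22376 +0.88017 +0.41861]
  R  [+0.30841 -0.47137 +0.82625]
t = (+0.00808, +0.00059, +0.41929) m
tr R = 2.630984; θ = arccos((tr R − 1)/2) = 0.617218 rad = 35.364°
axis k = ((R−Rᵀ)₃₂, (R−Rᵀ)₁₃, (R−Rᵀ)₂₁) / (2 sinθ) = (-0.768856, -0.592066, +0.241492)
rvec = θ·k = (-0.474552, -0.365434, +0.149053)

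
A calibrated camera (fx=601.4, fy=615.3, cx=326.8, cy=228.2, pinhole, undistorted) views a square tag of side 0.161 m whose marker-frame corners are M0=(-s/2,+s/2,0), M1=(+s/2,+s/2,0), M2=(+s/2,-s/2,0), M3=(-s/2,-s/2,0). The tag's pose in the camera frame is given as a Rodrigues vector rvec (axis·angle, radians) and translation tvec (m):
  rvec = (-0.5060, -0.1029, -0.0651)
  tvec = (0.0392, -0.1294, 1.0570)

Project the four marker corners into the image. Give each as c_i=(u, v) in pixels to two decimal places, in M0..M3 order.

c0=(306.74, 193.94) c1=(400.65, 191.01) c2=(387.80, 115.36) c3=(300.36, 116.80)

Intrinsics K: fx=601.4, fy=615.3, cx=326.8, cy=228.2
Marker side s = 0.161 m; corners in marker frame (Z=0):
  M0 = (-0.0805, +0.0805, 0)
  M1 = (+0.0805, +0.0805, 0)
  M2 = (+0.0805, -0.0805, 0)
  M3 = (-0.0805, -0.0805, 0)
rvec = (-0.5060, -0.1029, -0.0651), |rvec| = θ = 0.52044 rad = 29.819°
Rodrigues: sinθ=0.49727, 1−cosθ=0.13240; R = I + sinθ·[k]× + (1−cosθ)·[k]×²:
    [+0.99275 +0.08765 -0.08222]
    [-0.03675 +0.87277 +0.48674]
    [+0.11442 -0.48019 +0.86967]
t = (0.0392, -0.1294, 1.0570) m
M0: Pc = R·M0+t = (-0.03366, -0.05618, +1.00913); u = 601.4·(-0.03366)/1.00913 + 326.8 = 306.7397, v = 615.3·(-0.05618)/1.00913 + 228.2 = 193.9433
M1: Pc = R·M1+t = (+0.12617, -0.06210, +1.02756); u = 601.4·(+0.12617)/1.02756 + 326.8 = 400.6453, v = 615.3·(-0.06210)/1.02756 + 228.2 = 191.0145
M2: Pc = R·M2+t = (+0.11206, -0.20262, +1.10487); u = 601.4·(+0.11206)/1.10487 + 326.8 = 387.7968, v = 615.3·(-0.20262)/1.10487 + 228.2 = 115.3628
M3: Pc = R·M3+t = (-0.04777, -0.19670, +1.08644); u = 601.4·(-0.04777)/1.08644 + 326.8 = 300.3556, v = 615.3·(-0.19670)/1.08644 + 228.2 = 116.8004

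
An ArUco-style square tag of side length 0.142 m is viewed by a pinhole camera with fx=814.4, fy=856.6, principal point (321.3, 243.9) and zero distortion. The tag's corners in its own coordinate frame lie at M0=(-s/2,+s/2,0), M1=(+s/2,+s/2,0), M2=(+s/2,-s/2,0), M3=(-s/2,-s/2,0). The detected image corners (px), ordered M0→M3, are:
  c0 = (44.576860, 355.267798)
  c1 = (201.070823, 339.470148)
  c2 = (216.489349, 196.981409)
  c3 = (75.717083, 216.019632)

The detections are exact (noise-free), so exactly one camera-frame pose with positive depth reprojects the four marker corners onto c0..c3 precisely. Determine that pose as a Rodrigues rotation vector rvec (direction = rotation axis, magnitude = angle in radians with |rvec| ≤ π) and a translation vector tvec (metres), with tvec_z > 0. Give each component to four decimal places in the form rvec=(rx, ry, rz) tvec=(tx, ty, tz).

rvec=(-0.6077, 0.2186, -0.0514) tvec=(-0.1676, 0.0249, 0.7276)

Intrinsics K: fx=814.4, fy=856.6, cx=321.3, cy=243.9
Marker side s = 0.142 m; corners in marker frame (Z=0):
  M0 = (-0.0710, +0.0710, 0)
  M1 = (+0.0710, +0.0710, 0)
  M2 = (+0.0710, -0.0710, 0)
  M3 = (-0.0710, -0.0710, 0)
Detected image corners:
  c0 = (44.576860, 355.267798) px
  c1 = (201.070823, 339.470148) px
  c2 = (216.489349, 196.981409) px
  c3 = (75.717083, 216.019632) px
Planar DLT: solve 8×8 A·h = b for H (H[2,2]=1):
  H  [+1008.78208 -270.57621 +133.74540]
  H  [-195.05830 +774.29457 +273.16692]
  H  [-0.25912 -0.78548 +1.00000]
B = K⁻¹H; ‖b₁‖=1.374367, ‖b₂‖=1.374367; λ = 2/(‖b₁‖+‖b₂‖) = 0.727608, sign → tz>0 ⇒ λ=+0.727608
r₁ = λ·B[:,0] = (+0.97566,-0.11200,-0.18854); r₂ = λ·B[:,1] = (-0.01626,+0.82043,-0.57152)
r₃ = r₁×r₂ = (+0.21870,+0.56068,+0.79863); SVD([r₁ r₂ r₃]) → R = UVᵀ:
  R  [+0.97566 -0.01626 +0.21870]
  R  [-0.11200 +0.82043 +0.56068]
  R  [-0.18854 -0.57152 +0.79863]
t = (-0.16757, +0.02486, +0.72761) m
tr R = 2.594717; θ = arccos((tr R − 1)/2) = 0.647891 rad = 37.121°
axis k = ((R−Rᵀ)₃₂, (R−Rᵀ)₁₃, (R−Rᵀ)₂₁) / (2 sinθ) = (-0.938017, +0.337392, -0.079320)
rvec = θ·k = (-0.607732, +0.218593, -0.051391)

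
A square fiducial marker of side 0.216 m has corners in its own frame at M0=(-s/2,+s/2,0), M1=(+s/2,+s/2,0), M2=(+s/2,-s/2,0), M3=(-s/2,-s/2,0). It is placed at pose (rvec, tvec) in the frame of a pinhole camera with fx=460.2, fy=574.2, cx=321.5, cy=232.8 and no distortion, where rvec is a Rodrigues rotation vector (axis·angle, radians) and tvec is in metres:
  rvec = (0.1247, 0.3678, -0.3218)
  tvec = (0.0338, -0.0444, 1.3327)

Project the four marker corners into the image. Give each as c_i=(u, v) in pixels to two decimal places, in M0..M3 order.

c0=(312.88, 269.50) c1=(379.91, 244.48) c2=(354.94, 153.77) c3=(288.73, 184.37)

Intrinsics K: fx=460.2, fy=574.2, cx=321.5, cy=232.8
Marker side s = 0.216 m; corners in marker frame (Z=0):
  M0 = (-0.1080, +0.1080, 0)
  M1 = (+0.1080, +0.1080, 0)
  M2 = (+0.1080, -0.1080, 0)
  M3 = (-0.1080, -0.1080, 0)
rvec = (0.1247, 0.3678, -0.3218), |rvec| = θ = 0.50436 rad = 28.898°
Rodrigues: sinθ=0.48325, 1−cosθ=0.12452; R = I + sinθ·[k]× + (1−cosθ)·[k]×²:
    [+0.88309 +0.33078 +0.33276]
    [-0.28588 +0.94170 -0.17742]
    [-0.37205 +0.06154 +0.92617]
t = (0.0338, -0.0444, 1.3327) m
M0: Pc = R·M0+t = (-0.02585, +0.08818, +1.37953); u = 460.2·(-0.02585)/1.37953 + 321.5 = 312.8766, v = 574.2·(+0.08818)/1.37953 + 232.8 = 269.5024
M1: Pc = R·M1+t = (+0.16490, +0.02643, +1.29917); u = 460.2·(+0.16490)/1.29917 + 321.5 = 379.9115, v = 574.2·(+0.02643)/1.29917 + 232.8 = 244.4808
M2: Pc = R·M2+t = (+0.09345, -0.17698, +1.28587); u = 460.2·(+0.09345)/1.28587 + 321.5 = 354.9448, v = 574.2·(-0.17698)/1.28587 + 232.8 = 153.7711
M3: Pc = R·M3+t = (-0.09730, -0.11523, +1.36623); u = 460.2·(-0.09730)/1.36623 + 321.5 = 288.7262, v = 574.2·(-0.11523)/1.36623 + 232.8 = 184.3718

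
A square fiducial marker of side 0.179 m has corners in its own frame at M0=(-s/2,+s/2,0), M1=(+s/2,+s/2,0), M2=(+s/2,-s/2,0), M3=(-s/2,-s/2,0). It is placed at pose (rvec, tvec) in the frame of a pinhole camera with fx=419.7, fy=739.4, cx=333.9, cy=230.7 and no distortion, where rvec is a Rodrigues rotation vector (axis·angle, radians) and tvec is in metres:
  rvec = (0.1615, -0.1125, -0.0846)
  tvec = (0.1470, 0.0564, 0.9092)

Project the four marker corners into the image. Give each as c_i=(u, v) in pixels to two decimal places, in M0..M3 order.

c0=(363.77, 354.18) c1=(442.86, 338.51) c2=(440.20, 198.02) c3=(358.41, 211.24)

Intrinsics K: fx=419.7, fy=739.4, cx=333.9, cy=230.7
Marker side s = 0.179 m; corners in marker frame (Z=0):
  M0 = (-0.0895, +0.0895, 0)
  M1 = (+0.0895, +0.0895, 0)
  M2 = (+0.0895, -0.0895, 0)
  M3 = (-0.0895, -0.0895, 0)
rvec = (0.1615, -0.1125, -0.0846), |rvec| = θ = 0.21423 rad = 12.275°
Rodrigues: sinθ=0.21260, 1−cosθ=0.02286; R = I + sinθ·[k]× + (1−cosθ)·[k]×²:
    [+0.99013 +0.07490 -0.11845]
    [-0.09300 +0.98344 -0.15553]
    [+0.10484 +0.16501 +0.98070]
t = (0.1470, 0.0564, 0.9092) m
M0: Pc = R·M0+t = (+0.06509, +0.15274, +0.91459); u = 419.7·(+0.06509)/0.91459 + 333.9 = 363.7683, v = 739.4·(+0.15274)/0.91459 + 230.7 = 354.1849
M1: Pc = R·M1+t = (+0.24232, +0.13609, +0.93335); u = 419.7·(+0.24232)/0.93335 + 333.9 = 442.8644, v = 739.4·(+0.13609)/0.93335 + 230.7 = 338.5138
M2: Pc = R·M2+t = (+0.22891, -0.03994, +0.90381); u = 419.7·(+0.22891)/0.90381 + 333.9 = 440.1991, v = 739.4·(-0.03994)/0.90381 + 230.7 = 198.0239
M3: Pc = R·M3+t = (+0.05168, -0.02329, +0.88505); u = 419.7·(+0.05168)/0.88505 + 333.9 = 358.4069, v = 739.4·(-0.02329)/0.88505 + 230.7 = 211.2391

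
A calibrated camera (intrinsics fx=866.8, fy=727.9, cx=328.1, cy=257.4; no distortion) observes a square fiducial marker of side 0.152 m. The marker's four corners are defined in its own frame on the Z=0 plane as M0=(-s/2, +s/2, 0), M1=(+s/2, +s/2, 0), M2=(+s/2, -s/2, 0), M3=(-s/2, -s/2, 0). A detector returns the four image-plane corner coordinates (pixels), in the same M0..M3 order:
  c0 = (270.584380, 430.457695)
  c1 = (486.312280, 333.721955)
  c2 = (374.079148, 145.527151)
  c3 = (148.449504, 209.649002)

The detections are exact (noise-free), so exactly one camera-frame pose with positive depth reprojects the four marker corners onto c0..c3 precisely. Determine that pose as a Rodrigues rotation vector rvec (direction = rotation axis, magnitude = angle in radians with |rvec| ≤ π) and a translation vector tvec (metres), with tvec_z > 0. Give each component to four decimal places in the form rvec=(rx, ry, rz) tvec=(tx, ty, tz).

Intrinsics K: fx=866.8, fy=727.9, cx=328.1, cy=257.4
Marker side s = 0.152 m; corners in marker frame (Z=0):
  M0 = (-0.0760, +0.0760, 0)
  M1 = (+0.0760, +0.0760, 0)
  M2 = (+0.0760, -0.0760, 0)
  M3 = (-0.0760, -0.0760, 0)
Detected image corners:
  c0 = (270.584380, 430.457695) px
  c1 = (486.312280, 333.721955) px
  c2 = (374.079148, 145.527151) px
  c3 = (148.449504, 209.649002) px
Planar DLT: solve 8×8 A·h = b for H (H[2,2]=1):
  H  [+1760.70677 +699.24920 +326.97515]
  H  [-257.60976 +1276.90616 +275.20877]
  H  [+0.96398 -0.21670 +1.00000]
B = K⁻¹H; ‖b₁‖=2.046667, ‖b₂‖=2.046667; λ = 2/(‖b₁‖+‖b₂‖) = 0.488599, sign → tz>0 ⇒ λ=+0.488599
r₁ = λ·B[:,0] = (+0.81420,-0.33947,+0.47100); r₂ = λ·B[:,1] = (+0.43423,+0.89456,-0.10588)
r₃ = r₁×r₂ = (-0.38540,+0.29073,+0.87576); SVD([r₁ r₂ r₃]) → R = UVᵀ:
  R  [+0.81420 +0.43423 -0.38540]
  R  [-0.33947 +0.89456 +0.29073]
  R  [+0.47100 -0.10588 +0.87576]
t = (-0.00063, +0.01195, +0.48860) m
tr R = 2.584508; θ = arccos((tr R − 1)/2) = 0.656302 rad = 37.603°
axis k = ((R−Rᵀ)₃₂, (R−Rᵀ)₁₃, (R−Rᵀ)₂₁) / (2 sinθ) = (-0.324986, -0.701745, -0.633986)
rvec = θ·k = (-0.213289, -0.460557, -0.416086)

rvec=(-0.2133, -0.4606, -0.4161) tvec=(-0.0006, 0.0120, 0.4886)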